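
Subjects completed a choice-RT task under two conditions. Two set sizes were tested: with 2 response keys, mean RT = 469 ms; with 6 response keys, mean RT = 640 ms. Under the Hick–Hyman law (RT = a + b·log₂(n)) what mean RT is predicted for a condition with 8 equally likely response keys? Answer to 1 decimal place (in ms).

RT is linear in log₂ n, so two points fix the line:
  b = (640 − 469) / (log₂ 6 − log₂ 2) = 171 / (2.5850 − 1) = 107.889 ms/bit
  a = 469 − 107.889 × 1 = 361.111 ms
Then RT(8) = 361.111 + 107.889 × log₂ 8 = 361.111 + 107.889 × 3 ≈ 684.778 ms.

684.8 ms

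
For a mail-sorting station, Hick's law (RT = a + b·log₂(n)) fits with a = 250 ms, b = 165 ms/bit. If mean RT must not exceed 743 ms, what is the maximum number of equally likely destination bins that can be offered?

7

Set 250 + 165·log₂ n ≤ 743 → log₂ n ≤ (743 − 250)/165 = 2.9879.
So n ≤ 2^2.9879 = 7.933; the largest integer n is 7.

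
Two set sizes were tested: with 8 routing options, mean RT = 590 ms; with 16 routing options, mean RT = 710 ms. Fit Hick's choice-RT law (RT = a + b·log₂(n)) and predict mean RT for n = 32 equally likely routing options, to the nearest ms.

830 ms

With log₂ n on the abscissa the relation is linear; from the two conditions:
  b = (710 − 590) / (log₂ 16 − log₂ 8) = 120 / (4 − 3) = 120 ms/bit
  a = 590 − 120 × 3 = 230 ms
Then RT(32) = 230 + 120 × log₂ 32 = 230 + 120 × 5 ≈ 830.000 ms.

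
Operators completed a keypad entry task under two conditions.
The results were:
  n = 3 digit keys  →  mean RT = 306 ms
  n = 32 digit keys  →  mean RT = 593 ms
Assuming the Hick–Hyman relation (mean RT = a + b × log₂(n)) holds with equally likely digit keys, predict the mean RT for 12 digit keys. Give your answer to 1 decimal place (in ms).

Solve the two-equation system in a and b:
  b = (593 − 306) / (log₂ 32 − log₂ 3) = 287 / (5 − 1.5850) = 84.040 ms/bit
  a = 306 − 84.040 × 1.5850 = 172.800 ms
Then RT(12) = 172.800 + 84.040 × log₂ 12 = 172.800 + 84.040 × 3.5850 ≈ 474.080 ms.

474.1 ms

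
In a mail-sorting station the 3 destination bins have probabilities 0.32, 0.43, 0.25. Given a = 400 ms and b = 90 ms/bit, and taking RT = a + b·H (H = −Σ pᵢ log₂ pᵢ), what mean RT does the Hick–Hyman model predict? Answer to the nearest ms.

539 ms

Entropy contributions −pᵢ log₂ pᵢ: 0.5260, 0.5236, 0.5000; sum H = 1.5496 bits.
RT = a + bH = 400 + 90·1.5496 = 539.46 ms.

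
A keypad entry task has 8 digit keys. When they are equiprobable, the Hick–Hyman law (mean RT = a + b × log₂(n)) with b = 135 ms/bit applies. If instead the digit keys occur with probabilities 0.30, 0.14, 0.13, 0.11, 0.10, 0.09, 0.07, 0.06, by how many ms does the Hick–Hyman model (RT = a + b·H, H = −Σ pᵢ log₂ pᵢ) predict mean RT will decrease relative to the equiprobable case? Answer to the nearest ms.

26 ms

Equiprobable entropy H₀ = log₂ 8 = 3.0000 bits.
Skewed entropy H = −Σ pᵢ log₂ pᵢ = 2.8081 bits.
ΔRT = b·(H₀ − H) = 135 × 0.1919 = 25.91 ms.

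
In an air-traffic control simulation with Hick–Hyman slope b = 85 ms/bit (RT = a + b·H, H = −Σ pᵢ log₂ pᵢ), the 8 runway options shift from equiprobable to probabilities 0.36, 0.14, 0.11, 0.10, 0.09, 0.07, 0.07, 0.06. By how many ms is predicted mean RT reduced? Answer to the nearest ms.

25 ms

Equiprobable entropy H₀ = log₂ 8 = 3.0000 bits.
Skewed entropy H = −Σ pᵢ log₂ pᵢ = 2.7035 bits.
ΔRT = b·(H₀ − H) = 85 × 0.2965 = 25.20 ms.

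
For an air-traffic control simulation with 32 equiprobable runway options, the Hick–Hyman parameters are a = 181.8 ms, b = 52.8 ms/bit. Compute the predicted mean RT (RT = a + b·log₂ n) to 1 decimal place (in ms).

445.8 ms

log₂(32) = 5 bits, so RT = 181.8 + 52.8 × 5 ≈ 445.800 ms.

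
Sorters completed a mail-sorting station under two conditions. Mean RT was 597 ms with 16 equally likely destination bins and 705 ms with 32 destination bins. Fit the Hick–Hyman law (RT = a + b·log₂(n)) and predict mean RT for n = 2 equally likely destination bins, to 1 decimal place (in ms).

273.0 ms

With log₂ n on the abscissa the relation is linear; from the two conditions:
  b = (705 − 597) / (log₂ 32 − log₂ 16) = 108 / (5 − 4) = 108.000 ms/bit
  a = 597 − 108.000 × 4 = 165.000 ms
Then RT(2) = 165.000 + 108.000 × log₂ 2 = 165.000 + 108.000 × 1 ≈ 273.000 ms.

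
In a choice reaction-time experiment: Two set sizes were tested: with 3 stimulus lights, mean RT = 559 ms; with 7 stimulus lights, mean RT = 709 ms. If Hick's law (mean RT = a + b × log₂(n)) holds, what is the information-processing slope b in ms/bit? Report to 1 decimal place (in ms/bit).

122.7 ms/bit

The slope on a log₂ axis is (709 − 559) / (2.8074 − 1.5850) = 122.710 ms/bit.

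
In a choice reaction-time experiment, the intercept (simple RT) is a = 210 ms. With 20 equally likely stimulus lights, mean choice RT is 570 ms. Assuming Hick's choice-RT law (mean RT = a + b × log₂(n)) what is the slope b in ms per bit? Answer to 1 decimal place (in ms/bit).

20 alternatives carry log₂ 20 = 4.3219 bits; the choice cost is 570 − 210 = 360 ms, so b = 360/4.3219 = 83.296 ms/bit.

83.3 ms/bit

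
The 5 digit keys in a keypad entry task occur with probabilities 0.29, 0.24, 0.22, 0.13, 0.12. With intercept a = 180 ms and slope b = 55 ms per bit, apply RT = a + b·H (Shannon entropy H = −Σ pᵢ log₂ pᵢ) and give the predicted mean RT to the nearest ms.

303 ms

Entropy contributions −pᵢ log₂ pᵢ: 0.5179, 0.4941, 0.4806, 0.3826, 0.3671; sum H = 2.2423 bits.
RT = a + bH = 180 + 55·2.2423 = 303.33 ms.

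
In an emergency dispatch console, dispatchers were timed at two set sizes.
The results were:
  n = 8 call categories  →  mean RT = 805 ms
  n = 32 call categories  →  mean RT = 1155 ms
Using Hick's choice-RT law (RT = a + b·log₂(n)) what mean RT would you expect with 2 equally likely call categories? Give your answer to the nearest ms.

455 ms

RT is linear in log₂ n, so two points fix the line:
  b = (1155 − 805) / (log₂ 32 − log₂ 8) = 350 / (5 − 3) = 175 ms/bit
  a = 805 − 175 × 3 = 280 ms
Then RT(2) = 280 + 175 × log₂ 2 = 280 + 175 × 1 ≈ 455.000 ms.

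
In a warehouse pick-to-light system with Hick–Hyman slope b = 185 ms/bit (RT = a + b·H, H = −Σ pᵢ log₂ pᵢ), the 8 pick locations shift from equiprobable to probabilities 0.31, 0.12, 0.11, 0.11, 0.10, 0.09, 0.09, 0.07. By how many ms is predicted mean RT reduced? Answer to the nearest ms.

34 ms

The RT saving is b·ΔH. Equiprobable H₀ = log₂(8) = 3.0000 bits; with the given probabilities H = 2.8175 bits.
b·(H₀ − H) = 185 × (3.0000 − 2.8175) = 33.76 ms.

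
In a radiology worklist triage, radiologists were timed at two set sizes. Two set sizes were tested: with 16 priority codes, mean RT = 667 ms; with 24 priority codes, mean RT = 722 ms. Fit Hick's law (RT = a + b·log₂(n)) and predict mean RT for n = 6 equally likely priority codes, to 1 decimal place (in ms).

Solve the two-equation system in a and b:
  b = (722 − 667) / (log₂ 24 − log₂ 16) = 55 / (4.5850 − 4) = 94.023 ms/bit
  a = 667 − 94.023 × 4 = 290.908 ms
Then RT(6) = 290.908 + 94.023 × log₂ 6 = 290.908 + 94.023 × 2.5850 ≈ 533.954 ms.

534.0 ms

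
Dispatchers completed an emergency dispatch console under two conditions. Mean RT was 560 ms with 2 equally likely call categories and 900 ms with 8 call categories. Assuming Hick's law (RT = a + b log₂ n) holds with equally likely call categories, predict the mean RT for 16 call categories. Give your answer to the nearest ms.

Solve the two-equation system in a and b:
  b = (900 − 560) / (log₂ 8 − log₂ 2) = 340 / (3 − 1) = 170 ms/bit
  a = 560 − 170 × 1 = 390 ms
Then RT(16) = 390 + 170 × log₂ 16 = 390 + 170 × 4 ≈ 1070.000 ms.

1070 ms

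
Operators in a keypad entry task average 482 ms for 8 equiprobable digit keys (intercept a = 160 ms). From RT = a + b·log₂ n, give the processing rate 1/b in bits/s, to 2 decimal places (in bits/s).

9.32 bits/s

Choice component = 482 − 160 = 322 ms over log₂(8) = 3 bits.
b = 322 / 3 = 107.333 ms/bit, so 1/b = 9.317 bits/s.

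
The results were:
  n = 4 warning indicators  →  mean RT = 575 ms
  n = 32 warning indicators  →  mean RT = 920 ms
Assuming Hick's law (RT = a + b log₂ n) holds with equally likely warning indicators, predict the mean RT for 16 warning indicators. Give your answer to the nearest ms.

RT is linear in log₂ n, so two points fix the line:
  b = (920 − 575) / (log₂ 32 − log₂ 4) = 345 / (5 − 2) = 115 ms/bit
  a = 575 − 115 × 2 = 345 ms
Then RT(16) = 345 + 115 × log₂ 16 = 345 + 115 × 4 ≈ 805.000 ms.

805 ms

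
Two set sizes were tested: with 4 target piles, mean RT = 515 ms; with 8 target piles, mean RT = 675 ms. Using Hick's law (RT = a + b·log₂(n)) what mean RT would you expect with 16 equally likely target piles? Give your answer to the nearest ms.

835 ms

With log₂ n on the abscissa the relation is linear; from the two conditions:
  b = (675 − 515) / (log₂ 8 − log₂ 4) = 160 / (3 − 2) = 160 ms/bit
  a = 515 − 160 × 2 = 195 ms
Then RT(16) = 195 + 160 × log₂ 16 = 195 + 160 × 4 ≈ 835.000 ms.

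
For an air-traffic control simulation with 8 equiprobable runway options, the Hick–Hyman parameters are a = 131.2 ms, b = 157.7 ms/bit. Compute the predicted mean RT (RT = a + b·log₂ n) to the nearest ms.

604 ms

log₂(8) = 3 bits, so RT = 131.2 + 157.7 × 3 ≈ 604.300 ms.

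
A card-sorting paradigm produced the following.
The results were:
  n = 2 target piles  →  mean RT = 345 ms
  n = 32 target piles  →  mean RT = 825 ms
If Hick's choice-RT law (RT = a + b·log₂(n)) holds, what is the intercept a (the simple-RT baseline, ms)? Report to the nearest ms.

b = (RT₂ − RT₁)/(log₂ n₂ − log₂ n₁) = (825 − 345)/(5 − 1) = 120 ms/bit.
a = RT₁ − b·log₂ n₁ = 345 − 120 × 1 = 225.000 ms.

225 ms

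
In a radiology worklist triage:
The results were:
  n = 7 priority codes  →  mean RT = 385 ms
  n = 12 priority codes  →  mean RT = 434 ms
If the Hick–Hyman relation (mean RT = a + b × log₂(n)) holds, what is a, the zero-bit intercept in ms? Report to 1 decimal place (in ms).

208.1 ms

b = (RT₂ − RT₁)/(log₂ n₂ − log₂ n₁) = (434 − 385)/(3.5850 − 2.8074) = 63.014 ms/bit.
a = RT₁ − b·log₂ n₁ = 385 − 63.014 × 2.8074 = 208.098 ms.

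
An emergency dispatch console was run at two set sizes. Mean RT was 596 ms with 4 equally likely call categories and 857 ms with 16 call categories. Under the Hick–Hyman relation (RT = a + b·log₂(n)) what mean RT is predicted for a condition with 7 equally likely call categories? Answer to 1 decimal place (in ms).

701.4 ms

Solve the two-equation system in a and b:
  b = (857 − 596) / (log₂ 16 − log₂ 4) = 261 / (4 − 2) = 130.500 ms/bit
  a = 596 − 130.500 × 2 = 335.000 ms
Then RT(7) = 335.000 + 130.500 × log₂ 7 = 335.000 + 130.500 × 2.8074 ≈ 701.360 ms.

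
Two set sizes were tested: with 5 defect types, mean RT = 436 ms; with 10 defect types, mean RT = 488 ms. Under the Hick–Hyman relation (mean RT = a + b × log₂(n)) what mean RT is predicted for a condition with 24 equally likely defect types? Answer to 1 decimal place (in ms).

553.7 ms

Solve the two-equation system in a and b:
  b = (488 − 436) / (log₂ 10 − log₂ 5) = 52 / (3.3219 − 2.3219) = 52.000 ms/bit
  a = 436 − 52.000 × 2.3219 = 315.260 ms
Then RT(24) = 315.260 + 52.000 × log₂ 24 = 315.260 + 52.000 × 4.5850 ≈ 553.678 ms.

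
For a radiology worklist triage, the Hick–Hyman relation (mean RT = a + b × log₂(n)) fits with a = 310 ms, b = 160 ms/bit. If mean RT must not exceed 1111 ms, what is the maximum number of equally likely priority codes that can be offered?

32

160·log₂ n ≤ 1111 − 310 = 801, giving log₂ n ≤ 5.0062 and n ≤ 32.139. The largest whole number is 32.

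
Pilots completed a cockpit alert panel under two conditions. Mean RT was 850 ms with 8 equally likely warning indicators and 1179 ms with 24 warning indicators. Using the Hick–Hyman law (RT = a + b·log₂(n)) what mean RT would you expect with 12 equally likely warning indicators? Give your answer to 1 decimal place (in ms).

971.4 ms

Solve the two-equation system in a and b:
  b = (1179 − 850) / (log₂ 24 − log₂ 8) = 329 / (4.5850 − 3) = 207.576 ms/bit
  a = 850 − 207.576 × 3 = 227.272 ms
Then RT(12) = 227.272 + 207.576 × log₂ 12 = 227.272 + 207.576 × 3.5850 ≈ 971.424 ms.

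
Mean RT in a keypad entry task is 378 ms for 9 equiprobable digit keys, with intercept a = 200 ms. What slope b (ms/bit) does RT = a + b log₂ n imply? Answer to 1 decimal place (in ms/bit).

56.2 ms/bit

b = (378 − 200) / log₂(9) = 178 / 3.1699 = 56.153 ms/bit.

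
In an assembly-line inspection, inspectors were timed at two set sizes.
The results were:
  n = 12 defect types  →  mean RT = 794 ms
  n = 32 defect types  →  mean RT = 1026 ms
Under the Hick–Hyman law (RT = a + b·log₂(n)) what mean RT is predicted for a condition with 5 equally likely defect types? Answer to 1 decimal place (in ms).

RT is linear in log₂ n, so two points fix the line:
  b = (1026 − 794) / (log₂ 32 − log₂ 12) = 232 / (5 − 3.5850) = 163.953 ms/bit
  a = 794 − 163.953 × 3.5850 = 206.234 ms
Then RT(5) = 206.234 + 163.953 × log₂ 5 = 206.234 + 163.953 × 2.3219 ≈ 586.921 ms.

586.9 ms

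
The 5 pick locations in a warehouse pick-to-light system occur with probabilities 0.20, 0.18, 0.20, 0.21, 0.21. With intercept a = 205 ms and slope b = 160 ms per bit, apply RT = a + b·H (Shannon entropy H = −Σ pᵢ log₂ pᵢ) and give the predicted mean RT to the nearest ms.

Entropy contributions −pᵢ log₂ pᵢ: 0.4644, 0.4453, 0.4644, 0.4728, 0.4728; sum H = 2.3197 bits.
RT = a + bH = 205 + 160·2.3197 = 576.16 ms.

576 ms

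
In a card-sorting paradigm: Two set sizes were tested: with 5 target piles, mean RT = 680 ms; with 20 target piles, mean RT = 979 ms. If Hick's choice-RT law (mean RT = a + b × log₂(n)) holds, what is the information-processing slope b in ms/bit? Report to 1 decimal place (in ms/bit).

The slope on a log₂ axis is (979 − 680) / (4.3219 − 2.3219) = 149.500 ms/bit.

149.5 ms/bit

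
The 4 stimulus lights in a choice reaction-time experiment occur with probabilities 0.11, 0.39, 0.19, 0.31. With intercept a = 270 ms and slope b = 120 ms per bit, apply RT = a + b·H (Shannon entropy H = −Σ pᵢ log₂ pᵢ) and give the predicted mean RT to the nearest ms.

493 ms

H = 0.11·log₂(1/0.11) + 0.39·log₂(1/0.39) + 0.19·log₂(1/0.19) + 0.31·log₂(1/0.31) = 1.8591 bits.
RT = 270 + 120 × 1.8591 = 493.09 ms.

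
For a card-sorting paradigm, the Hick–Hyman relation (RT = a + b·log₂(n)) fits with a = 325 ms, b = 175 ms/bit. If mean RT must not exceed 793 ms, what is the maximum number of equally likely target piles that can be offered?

Information budget: (793 − 325)/175 = 2.6743 bits, so n ≤ 2^2.6743 = 6.383 → at most 6.

6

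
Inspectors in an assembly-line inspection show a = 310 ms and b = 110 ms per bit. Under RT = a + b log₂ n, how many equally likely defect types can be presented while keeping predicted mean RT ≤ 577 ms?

5

110·log₂ n ≤ 577 − 310 = 267, giving log₂ n ≤ 2.4273 and n ≤ 5.379. The largest whole number is 5.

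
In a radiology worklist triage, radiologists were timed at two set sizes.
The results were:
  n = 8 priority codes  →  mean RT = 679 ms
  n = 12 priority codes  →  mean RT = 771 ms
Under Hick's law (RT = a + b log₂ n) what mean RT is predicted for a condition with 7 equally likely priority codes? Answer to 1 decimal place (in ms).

648.7 ms

Solve the two-equation system in a and b:
  b = (771 − 679) / (log₂ 12 − log₂ 8) = 92 / (3.5850 − 3) = 157.275 ms/bit
  a = 679 − 157.275 × 3 = 207.175 ms
Then RT(7) = 207.175 + 157.275 × log₂ 7 = 207.175 + 157.275 × 2.8074 ≈ 648.702 ms.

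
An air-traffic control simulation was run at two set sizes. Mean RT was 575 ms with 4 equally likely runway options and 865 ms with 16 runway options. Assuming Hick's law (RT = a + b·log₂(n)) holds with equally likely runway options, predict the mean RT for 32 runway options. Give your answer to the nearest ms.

1010 ms

Fit slope and intercept:
  b = (865 − 575) / (log₂ 16 − log₂ 4) = 290 / (4 − 2) = 145 ms/bit
  a = 575 − 145 × 2 = 285 ms
Then RT(32) = 285 + 145 × log₂ 32 = 285 + 145 × 5 ≈ 1010.000 ms.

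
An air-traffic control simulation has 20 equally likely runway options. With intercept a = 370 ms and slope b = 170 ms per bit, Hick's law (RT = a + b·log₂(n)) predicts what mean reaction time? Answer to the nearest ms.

1105 ms

log₂(20) = 4.3219 bits, so RT = 370 + 170 × 4.3219 ≈ 1104.728 ms.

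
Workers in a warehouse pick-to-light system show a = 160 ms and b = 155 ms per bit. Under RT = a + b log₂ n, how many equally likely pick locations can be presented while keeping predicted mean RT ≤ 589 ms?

Set 160 + 155·log₂ n ≤ 589 → log₂ n ≤ (589 − 160)/155 = 2.7677.
So n ≤ 2^2.7677 = 6.810; the largest integer n is 6.

6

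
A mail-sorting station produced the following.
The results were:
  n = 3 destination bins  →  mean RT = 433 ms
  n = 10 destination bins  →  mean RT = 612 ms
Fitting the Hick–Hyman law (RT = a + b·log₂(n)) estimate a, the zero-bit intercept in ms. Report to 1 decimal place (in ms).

b = (RT₂ − RT₁)/(log₂ n₂ − log₂ n₁) = (612 − 433)/(3.3219 − 1.5850) = 103.053 ms/bit.
a = RT₁ − b·log₂ n₁ = 433 − 103.053 × 1.5850 = 269.664 ms.

269.7 ms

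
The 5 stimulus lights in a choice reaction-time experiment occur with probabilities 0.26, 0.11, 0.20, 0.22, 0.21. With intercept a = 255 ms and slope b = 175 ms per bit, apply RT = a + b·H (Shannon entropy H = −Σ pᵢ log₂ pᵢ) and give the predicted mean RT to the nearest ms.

Entropy contributions −pᵢ log₂ pᵢ: 0.5053, 0.3503, 0.4644, 0.4806, 0.4728; sum H = 2.2734 bits.
RT = a + bH = 255 + 175·2.2734 = 652.84 ms.

653 ms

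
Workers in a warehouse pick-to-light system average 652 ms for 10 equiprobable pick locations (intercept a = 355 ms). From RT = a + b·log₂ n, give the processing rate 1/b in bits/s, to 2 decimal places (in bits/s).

b = (652 − 355)/log₂ 10 = 297/3.3219 = 89.406 ms per bit = 0.08941 s/bit; the reciprocal is 11.185 bits/s.

11.18 bits/s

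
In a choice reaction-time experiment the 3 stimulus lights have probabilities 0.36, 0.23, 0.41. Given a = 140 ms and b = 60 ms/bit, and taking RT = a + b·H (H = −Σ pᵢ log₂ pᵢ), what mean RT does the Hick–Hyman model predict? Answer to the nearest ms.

Entropy contributions −pᵢ log₂ pᵢ: 0.5306, 0.4877, 0.5274; sum H = 1.5457 bits.
RT = a + bH = 140 + 60·1.5457 = 232.74 ms.

233 ms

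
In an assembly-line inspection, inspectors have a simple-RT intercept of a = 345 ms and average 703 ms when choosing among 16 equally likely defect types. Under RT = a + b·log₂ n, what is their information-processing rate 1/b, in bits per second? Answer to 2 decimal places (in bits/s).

11.17 bits/s

Choice component = 703 − 345 = 358 ms over log₂(16) = 4 bits.
b = 358 / 4 = 89.500 ms/bit, so 1/b = 11.173 bits/s.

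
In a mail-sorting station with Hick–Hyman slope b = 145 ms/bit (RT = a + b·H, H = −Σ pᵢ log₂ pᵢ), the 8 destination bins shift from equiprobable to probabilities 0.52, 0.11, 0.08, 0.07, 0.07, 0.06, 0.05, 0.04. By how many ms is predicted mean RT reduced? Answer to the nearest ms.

The RT saving is b·ΔH. Equiprobable H₀ = log₂(8) = 3.0000 bits; with the given probabilities H = 2.3149 bits.
b·(H₀ − H) = 145 × (3.0000 − 2.3149) = 99.34 ms.

99 ms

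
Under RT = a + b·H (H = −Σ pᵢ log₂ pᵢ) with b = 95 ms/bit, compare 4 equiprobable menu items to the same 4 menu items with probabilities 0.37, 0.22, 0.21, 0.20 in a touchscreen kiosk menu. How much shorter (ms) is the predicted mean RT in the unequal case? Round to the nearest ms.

Equiprobable entropy H₀ = log₂ 4 = 2.0000 bits.
Skewed entropy H = −Σ pᵢ log₂ pᵢ = 1.9485 bits.
ΔRT = b·(H₀ − H) = 95 × 0.0515 = 4.89 ms.

5 ms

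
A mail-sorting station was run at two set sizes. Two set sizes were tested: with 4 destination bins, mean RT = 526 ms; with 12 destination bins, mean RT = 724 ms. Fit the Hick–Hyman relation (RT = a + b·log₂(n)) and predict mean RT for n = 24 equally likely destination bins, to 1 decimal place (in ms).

848.9 ms

With log₂ n on the abscissa the relation is linear; from the two conditions:
  b = (724 − 526) / (log₂ 12 − log₂ 4) = 198 / (3.5850 − 2) = 124.924 ms/bit
  a = 526 − 124.924 × 2 = 276.152 ms
Then RT(24) = 276.152 + 124.924 × log₂ 24 = 276.152 + 124.924 × 4.5850 ≈ 848.924 ms.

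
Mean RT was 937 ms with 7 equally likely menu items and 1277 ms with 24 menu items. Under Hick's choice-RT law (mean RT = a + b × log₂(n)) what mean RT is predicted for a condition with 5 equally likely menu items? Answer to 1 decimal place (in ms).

RT is linear in log₂ n, so two points fix the line:
  b = (1277 − 937) / (log₂ 24 − log₂ 7) = 340 / (4.5850 − 2.8074) = 191.268 ms/bit
  a = 937 − 191.268 × 2.8074 = 400.042 ms
Then RT(5) = 400.042 + 191.268 × log₂ 5 = 400.042 + 191.268 × 2.3219 ≈ 844.153 ms.

844.2 ms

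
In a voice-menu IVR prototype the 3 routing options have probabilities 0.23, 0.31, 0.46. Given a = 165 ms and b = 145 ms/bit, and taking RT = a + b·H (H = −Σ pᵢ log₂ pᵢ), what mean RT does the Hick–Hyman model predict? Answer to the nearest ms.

386 ms

Entropy contributions −pᵢ log₂ pᵢ: 0.4877, 0.5238, 0.5153; sum H = 1.5268 bits.
RT = a + bH = 165 + 145·1.5268 = 386.39 ms.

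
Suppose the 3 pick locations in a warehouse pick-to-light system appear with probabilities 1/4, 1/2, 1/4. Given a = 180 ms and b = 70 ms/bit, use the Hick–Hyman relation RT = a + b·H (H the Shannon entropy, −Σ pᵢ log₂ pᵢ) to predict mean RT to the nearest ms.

285 ms

H = −Σ pᵢ log₂ pᵢ = 0.25·2 + 0.5·1 + 0.25·2 = 1.500 bits.
RT = 180 + 70 × 1.500 = 285.00 ms.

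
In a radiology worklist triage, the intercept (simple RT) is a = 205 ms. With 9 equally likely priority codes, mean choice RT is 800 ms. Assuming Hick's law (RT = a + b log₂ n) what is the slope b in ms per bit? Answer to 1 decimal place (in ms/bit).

b = (800 − 205) / log₂(9) = 595 / 3.1699 = 187.702 ms/bit.

187.7 ms/bit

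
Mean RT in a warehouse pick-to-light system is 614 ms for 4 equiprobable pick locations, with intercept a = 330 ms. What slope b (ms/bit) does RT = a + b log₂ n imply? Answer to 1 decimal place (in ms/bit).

b = (614 − 330) / log₂(4) = 284 / 2 = 142.000 ms/bit.

142.0 ms/bit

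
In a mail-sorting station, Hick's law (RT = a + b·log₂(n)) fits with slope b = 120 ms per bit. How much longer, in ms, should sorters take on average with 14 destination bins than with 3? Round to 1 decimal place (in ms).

The intercept a cancels: ΔRT = b·(log₂ n₂ − log₂ n₁) = b·log₂(n₂/n₁).
log₂(14) − log₂(3) = 3.8074 − 1.5850 = 2.2224.
ΔRT = 120 × 2.2224 = 266.687 ms.

266.7 ms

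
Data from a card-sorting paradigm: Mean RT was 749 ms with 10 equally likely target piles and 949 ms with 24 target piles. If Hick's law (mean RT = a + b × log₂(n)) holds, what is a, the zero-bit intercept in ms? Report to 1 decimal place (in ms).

The slope on a log₂ axis is (949 − 749) / (4.5850 − 3.3219) = 158.349 ms/bit.
Intercept: a = 749 − 158.349·log₂(10) = 222.977 ms.

223.0 ms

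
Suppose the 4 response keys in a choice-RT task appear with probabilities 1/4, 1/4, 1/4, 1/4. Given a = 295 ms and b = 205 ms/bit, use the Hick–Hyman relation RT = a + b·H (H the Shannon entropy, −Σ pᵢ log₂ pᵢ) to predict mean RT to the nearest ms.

705 ms

H = −Σ pᵢ log₂ pᵢ = 0.25·2 + 0.25·2 + 0.25·2 + 0.25·2 = 2.000 bits.
RT = 295 + 205 × 2.000 = 705.00 ms.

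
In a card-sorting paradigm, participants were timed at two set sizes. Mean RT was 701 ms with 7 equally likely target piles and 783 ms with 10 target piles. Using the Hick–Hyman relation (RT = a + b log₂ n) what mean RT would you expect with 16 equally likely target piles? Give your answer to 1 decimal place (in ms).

891.1 ms

Solve the two-equation system in a and b:
  b = (783 − 701) / (log₂ 10 − log₂ 7) = 82 / (3.3219 − 2.8074) = 159.355 ms/bit
  a = 701 − 159.355 × 2.8074 = 253.633 ms
Then RT(16) = 253.633 + 159.355 × log₂ 16 = 253.633 + 159.355 × 4 ≈ 891.054 ms.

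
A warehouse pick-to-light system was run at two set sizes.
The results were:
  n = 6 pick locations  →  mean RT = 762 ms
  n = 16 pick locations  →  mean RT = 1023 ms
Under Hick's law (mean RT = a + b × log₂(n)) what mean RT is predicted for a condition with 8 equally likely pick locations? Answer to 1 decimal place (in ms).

838.6 ms

With log₂ n on the abscissa the relation is linear; from the two conditions:
  b = (1023 − 762) / (log₂ 16 − log₂ 6) = 261 / (4 − 2.5850) = 184.447 ms/bit
  a = 762 − 184.447 × 2.5850 = 285.210 ms
Then RT(8) = 285.210 + 184.447 × log₂ 8 = 285.210 + 184.447 × 3 ≈ 838.553 ms.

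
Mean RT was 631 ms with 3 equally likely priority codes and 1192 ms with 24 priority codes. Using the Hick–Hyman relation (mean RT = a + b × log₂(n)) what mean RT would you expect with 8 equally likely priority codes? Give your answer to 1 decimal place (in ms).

With log₂ n on the abscissa the relation is linear; from the two conditions:
  b = (1192 − 631) / (log₂ 24 − log₂ 3) = 561 / (4.5850 − 1.5850) = 187.000 ms/bit
  a = 631 − 187.000 × 1.5850 = 334.612 ms
Then RT(8) = 334.612 + 187.000 × log₂ 8 = 334.612 + 187.000 × 3 ≈ 895.612 ms.

895.6 ms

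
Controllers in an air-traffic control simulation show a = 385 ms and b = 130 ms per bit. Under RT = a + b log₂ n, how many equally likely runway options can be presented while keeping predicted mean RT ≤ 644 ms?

Information budget: (644 − 385)/130 = 1.9923 bits, so n ≤ 2^1.9923 = 3.979 → at most 3.

3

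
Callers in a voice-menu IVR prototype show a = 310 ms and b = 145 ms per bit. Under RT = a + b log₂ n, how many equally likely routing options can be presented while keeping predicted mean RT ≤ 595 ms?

Information budget: (595 − 310)/145 = 1.9655 bits, so n ≤ 2^1.9655 = 3.906 → at most 3.

3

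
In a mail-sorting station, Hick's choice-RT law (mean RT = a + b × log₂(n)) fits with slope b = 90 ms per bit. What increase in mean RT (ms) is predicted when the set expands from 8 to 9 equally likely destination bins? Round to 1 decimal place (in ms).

15.3 ms

ΔRT = (a + b log₂ n₂) − (a + b log₂ n₁) = b·(log₂ n₂ − log₂ n₁).
log₂(9) − log₂(8) = 3.1699 − 3 = 0.1699.
ΔRT = 90 × 0.1699 = 15.293 ms.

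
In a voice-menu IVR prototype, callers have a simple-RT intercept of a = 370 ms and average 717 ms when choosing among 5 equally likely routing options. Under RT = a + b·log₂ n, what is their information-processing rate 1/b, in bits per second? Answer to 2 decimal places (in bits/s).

6.69 bits/s

b = (717 − 370)/log₂ 5 = 347/2.3219 = 149.445 ms per bit = 0.14944 s/bit; the reciprocal is 6.691 bits/s.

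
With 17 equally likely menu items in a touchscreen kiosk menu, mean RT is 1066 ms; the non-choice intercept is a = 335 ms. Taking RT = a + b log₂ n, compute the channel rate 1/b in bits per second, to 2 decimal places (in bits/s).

Choice component = 1066 − 335 = 731 ms over log₂(17) = 4.0875 bits.
b = 731 / 4.0875 = 178.840 ms/bit, so 1/b = 5.592 bits/s.

5.59 bits/s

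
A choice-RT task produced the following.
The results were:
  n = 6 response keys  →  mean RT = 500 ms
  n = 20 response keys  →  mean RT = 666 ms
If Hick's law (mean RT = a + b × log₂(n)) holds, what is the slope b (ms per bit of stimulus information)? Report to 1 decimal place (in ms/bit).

95.6 ms/bit

b = (RT₂ − RT₁)/(log₂ n₂ − log₂ n₁) = (666 − 500)/(4.3219 − 2.5850) = 95.569 ms/bit.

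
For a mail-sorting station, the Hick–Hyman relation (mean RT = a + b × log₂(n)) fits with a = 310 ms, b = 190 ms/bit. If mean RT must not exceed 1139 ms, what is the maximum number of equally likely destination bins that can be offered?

20

Information budget: (1139 − 310)/190 = 4.3632 bits, so n ≤ 2^4.3632 = 20.580 → at most 20.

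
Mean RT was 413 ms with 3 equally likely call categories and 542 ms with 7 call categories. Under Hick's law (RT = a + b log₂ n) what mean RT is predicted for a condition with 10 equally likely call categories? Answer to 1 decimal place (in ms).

With log₂ n on the abscissa the relation is linear; from the two conditions:
  b = (542 − 413) / (log₂ 7 − log₂ 3) = 129 / (2.8074 − 1.5850) = 105.531 ms/bit
  a = 413 − 105.531 × 1.5850 = 245.738 ms
Then RT(10) = 245.738 + 105.531 × log₂ 10 = 245.738 + 105.531 × 3.3219 ≈ 596.303 ms.

596.3 ms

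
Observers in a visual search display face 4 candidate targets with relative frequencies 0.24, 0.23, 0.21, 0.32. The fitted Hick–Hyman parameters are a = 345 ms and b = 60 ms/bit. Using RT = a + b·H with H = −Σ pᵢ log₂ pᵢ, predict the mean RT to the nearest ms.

464 ms

H = 0.24·log₂(1/0.24) + 0.23·log₂(1/0.23) + 0.21·log₂(1/0.21) + 0.32·log₂(1/0.32) = 1.9807 bits.
RT = 345 + 60 × 1.9807 = 463.84 ms.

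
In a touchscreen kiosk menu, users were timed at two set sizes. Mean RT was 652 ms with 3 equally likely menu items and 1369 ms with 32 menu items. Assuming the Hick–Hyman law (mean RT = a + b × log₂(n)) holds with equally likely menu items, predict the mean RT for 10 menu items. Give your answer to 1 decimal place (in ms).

With log₂ n on the abscissa the relation is linear; from the two conditions:
  b = (1369 − 652) / (log₂ 32 − log₂ 3) = 717 / (5 − 1.5850) = 209.954 ms/bit
  a = 652 − 209.954 × 1.5850 = 319.231 ms
Then RT(10) = 319.231 + 209.954 × log₂ 10 = 319.231 + 209.954 × 3.3219 ≈ 1016.682 ms.

1016.7 ms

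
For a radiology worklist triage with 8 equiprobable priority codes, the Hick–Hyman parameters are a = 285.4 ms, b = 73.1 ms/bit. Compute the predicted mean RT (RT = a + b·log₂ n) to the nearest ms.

log₂(8) = 3 bits, so RT = 285.4 + 73.1 × 3 ≈ 504.700 ms.

505 ms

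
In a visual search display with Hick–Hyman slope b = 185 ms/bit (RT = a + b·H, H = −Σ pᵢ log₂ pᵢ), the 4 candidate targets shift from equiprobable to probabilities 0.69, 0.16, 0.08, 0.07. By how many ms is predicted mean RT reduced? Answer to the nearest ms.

120 ms

Equiprobable entropy H₀ = log₂ 4 = 2.0000 bits.
Skewed entropy H = −Σ pᵢ log₂ pᵢ = 1.3525 bits.
ΔRT = b·(H₀ − H) = 185 × 0.6475 = 119.79 ms.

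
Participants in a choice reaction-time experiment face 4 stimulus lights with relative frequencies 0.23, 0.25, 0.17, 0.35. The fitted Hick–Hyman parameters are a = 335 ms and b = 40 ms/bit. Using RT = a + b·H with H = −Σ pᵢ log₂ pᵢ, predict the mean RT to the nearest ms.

H = 0.23·log₂(1/0.23) + 0.25·log₂(1/0.25) + 0.17·log₂(1/0.17) + 0.35·log₂(1/0.35) = 1.9524 bits.
RT = 335 + 40 × 1.9524 = 413.09 ms.

413 ms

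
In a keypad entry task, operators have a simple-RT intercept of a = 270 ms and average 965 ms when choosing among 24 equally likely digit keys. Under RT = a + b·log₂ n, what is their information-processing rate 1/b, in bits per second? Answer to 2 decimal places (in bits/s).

Choice component = 965 − 270 = 695 ms over log₂(24) = 4.5850 bits.
b = 695 / 4.5850 = 151.582 ms/bit, so 1/b = 6.597 bits/s.

6.60 bits/s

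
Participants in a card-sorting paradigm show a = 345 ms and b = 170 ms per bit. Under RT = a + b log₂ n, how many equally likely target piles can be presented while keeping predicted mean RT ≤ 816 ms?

Information budget: (816 − 345)/170 = 2.7706 bits, so n ≤ 2^2.7706 = 6.824 → at most 6.

6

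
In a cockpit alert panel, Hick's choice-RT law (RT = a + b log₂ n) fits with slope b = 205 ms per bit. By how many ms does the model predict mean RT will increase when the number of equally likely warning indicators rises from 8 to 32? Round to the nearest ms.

Only the slope matters, since a is common to both: ΔRT = b·log₂(n₂/n₁).
log₂(32) − log₂(8) = log₂(32/8) = log₂(4) = 2.
ΔRT = 205 × 2.0000 = 410.000 ms.

410 ms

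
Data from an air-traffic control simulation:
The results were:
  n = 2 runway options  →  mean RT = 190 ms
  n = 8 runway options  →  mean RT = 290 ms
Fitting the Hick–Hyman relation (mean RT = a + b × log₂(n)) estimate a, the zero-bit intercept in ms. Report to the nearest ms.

b = (RT₂ − RT₁)/(log₂ n₂ − log₂ n₁) = (290 − 190)/(3 − 1) = 50 ms/bit.
Intercept: a = 190 − 50·log₂(2) = 140.000 ms.

140 ms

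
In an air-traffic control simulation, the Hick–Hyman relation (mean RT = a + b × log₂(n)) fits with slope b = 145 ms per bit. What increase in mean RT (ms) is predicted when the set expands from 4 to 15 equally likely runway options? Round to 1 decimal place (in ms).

276.5 ms

The intercept a cancels: ΔRT = b·(log₂ n₂ − log₂ n₁) = b·log₂(n₂/n₁).
log₂(15) − log₂(4) = 3.9069 − 2 = 1.9069.
ΔRT = 145 × 1.9069 = 276.499 ms.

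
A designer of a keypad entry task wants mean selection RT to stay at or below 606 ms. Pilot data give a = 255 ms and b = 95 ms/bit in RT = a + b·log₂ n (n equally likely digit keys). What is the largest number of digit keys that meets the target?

95·log₂ n ≤ 606 − 255 = 351, giving log₂ n ≤ 3.6947 and n ≤ 12.949. The largest whole number is 12.

12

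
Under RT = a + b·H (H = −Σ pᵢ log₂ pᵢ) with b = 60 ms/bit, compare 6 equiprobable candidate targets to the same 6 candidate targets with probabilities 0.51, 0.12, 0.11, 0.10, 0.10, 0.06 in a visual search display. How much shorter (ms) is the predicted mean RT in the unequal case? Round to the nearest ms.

Equiprobable entropy H₀ = log₂ 6 = 2.5850 bits.
Skewed entropy H = −Σ pᵢ log₂ pᵢ = 2.1207 bits.
ΔRT = b·(H₀ − H) = 60 × 0.4643 = 27.86 ms.

28 ms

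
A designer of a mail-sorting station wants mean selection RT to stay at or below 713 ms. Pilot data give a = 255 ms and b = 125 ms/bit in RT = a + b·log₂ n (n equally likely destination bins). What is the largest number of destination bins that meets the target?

12

125·log₂ n ≤ 713 − 255 = 458, giving log₂ n ≤ 3.6640 and n ≤ 12.676. The largest whole number is 12.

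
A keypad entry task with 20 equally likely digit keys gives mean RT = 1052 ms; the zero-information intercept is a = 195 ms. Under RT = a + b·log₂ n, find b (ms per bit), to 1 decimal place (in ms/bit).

20 alternatives carry log₂ 20 = 4.3219 bits; the choice cost is 1052 − 195 = 857 ms, so b = 857/4.3219 = 198.291 ms/bit.

198.3 ms/bit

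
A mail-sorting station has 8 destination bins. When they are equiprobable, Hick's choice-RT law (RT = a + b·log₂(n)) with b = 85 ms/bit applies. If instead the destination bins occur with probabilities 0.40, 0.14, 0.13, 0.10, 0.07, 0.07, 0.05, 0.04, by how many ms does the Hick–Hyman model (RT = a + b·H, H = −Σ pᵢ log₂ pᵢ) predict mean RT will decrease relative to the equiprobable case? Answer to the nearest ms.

36 ms

The RT saving is b·ΔH. Equiprobable H₀ = log₂(8) = 3.0000 bits; with the given probabilities H = 2.5797 bits.
b·(H₀ − H) = 85 × (3.0000 − 2.5797) = 35.73 ms.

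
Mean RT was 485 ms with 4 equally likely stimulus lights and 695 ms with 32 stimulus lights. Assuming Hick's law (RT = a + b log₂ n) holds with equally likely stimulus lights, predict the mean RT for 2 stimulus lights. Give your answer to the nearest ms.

Fit slope and intercept:
  b = (695 − 485) / (log₂ 32 − log₂ 4) = 210 / (5 − 2) = 70 ms/bit
  a = 485 − 70 × 2 = 345 ms
Then RT(2) = 345 + 70 × log₂ 2 = 345 + 70 × 1 ≈ 415.000 ms.

415 ms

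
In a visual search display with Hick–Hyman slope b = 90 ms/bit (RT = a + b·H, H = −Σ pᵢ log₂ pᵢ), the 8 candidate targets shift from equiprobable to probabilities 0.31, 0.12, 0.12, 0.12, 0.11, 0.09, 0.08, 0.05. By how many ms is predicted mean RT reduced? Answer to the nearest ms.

Equiprobable entropy H₀ = log₂ 8 = 3.0000 bits.
Skewed entropy H = −Σ pᵢ log₂ pᵢ = 2.7955 bits.
ΔRT = b·(H₀ − H) = 90 × 0.2045 = 18.40 ms.

18 ms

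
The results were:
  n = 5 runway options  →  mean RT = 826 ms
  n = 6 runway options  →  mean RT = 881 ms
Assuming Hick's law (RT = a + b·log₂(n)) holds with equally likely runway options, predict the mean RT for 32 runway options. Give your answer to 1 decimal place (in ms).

1386.0 ms

With log₂ n on the abscissa the relation is linear; from the two conditions:
  b = (881 − 826) / (log₂ 6 − log₂ 5) = 55 / (2.5850 − 2.3219) = 209.098 ms/bit
  a = 826 − 209.098 × 2.3219 = 340.489 ms
Then RT(32) = 340.489 + 209.098 × log₂ 32 = 340.489 + 209.098 × 5 ≈ 1385.980 ms.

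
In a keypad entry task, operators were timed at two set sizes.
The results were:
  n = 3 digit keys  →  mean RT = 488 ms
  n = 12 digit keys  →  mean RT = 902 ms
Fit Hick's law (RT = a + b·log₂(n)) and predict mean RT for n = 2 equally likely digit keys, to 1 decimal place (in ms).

366.9 ms

Solve the two-equation system in a and b:
  b = (902 − 488) / (log₂ 12 − log₂ 3) = 414 / (3.5850 − 1.5850) = 207.000 ms/bit
  a = 488 − 207.000 × 1.5850 = 159.913 ms
Then RT(2) = 159.913 + 207.000 × log₂ 2 = 159.913 + 207.000 × 1 ≈ 366.913 ms.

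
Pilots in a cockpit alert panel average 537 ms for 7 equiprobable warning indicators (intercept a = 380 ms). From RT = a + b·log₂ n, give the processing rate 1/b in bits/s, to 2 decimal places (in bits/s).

17.88 bits/s

b = (537 − 380)/log₂ 7 = 157/2.8074 = 55.925 ms per bit = 0.05592 s/bit; the reciprocal is 17.881 bits/s.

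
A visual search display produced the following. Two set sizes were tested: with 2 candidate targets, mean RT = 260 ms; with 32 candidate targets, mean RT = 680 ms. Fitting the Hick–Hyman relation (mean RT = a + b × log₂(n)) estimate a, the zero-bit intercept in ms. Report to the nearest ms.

155 ms

The slope on a log₂ axis is (680 − 260) / (5 − 1) = 105 ms/bit.
a = RT₁ − b·log₂ n₁ = 260 − 105 × 1 = 155.000 ms.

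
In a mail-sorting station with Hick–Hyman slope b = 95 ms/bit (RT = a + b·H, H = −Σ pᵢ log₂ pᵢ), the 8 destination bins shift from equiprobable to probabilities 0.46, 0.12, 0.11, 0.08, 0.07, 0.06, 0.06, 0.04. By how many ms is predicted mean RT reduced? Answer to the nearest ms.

The RT saving is b·ΔH. Equiprobable H₀ = log₂(8) = 3.0000 bits; with the given probabilities H = 2.4656 bits.
b·(H₀ − H) = 95 × (3.0000 − 2.4656) = 50.77 ms.

51 ms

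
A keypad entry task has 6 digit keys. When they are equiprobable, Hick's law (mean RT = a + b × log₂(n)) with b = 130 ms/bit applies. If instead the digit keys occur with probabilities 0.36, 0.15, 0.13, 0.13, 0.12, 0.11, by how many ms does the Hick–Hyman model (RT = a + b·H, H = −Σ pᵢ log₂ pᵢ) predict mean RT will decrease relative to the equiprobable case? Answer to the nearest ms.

21 ms

Equiprobable entropy H₀ = log₂ 6 = 2.5850 bits.
Skewed entropy H = −Σ pᵢ log₂ pᵢ = 2.4238 bits.
ΔRT = b·(H₀ − H) = 130 × 0.1612 = 20.95 ms.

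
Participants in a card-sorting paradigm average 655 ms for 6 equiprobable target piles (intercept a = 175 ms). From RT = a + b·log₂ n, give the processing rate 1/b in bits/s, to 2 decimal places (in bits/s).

b = (655 − 175)/log₂ 6 = 480/2.5850 = 185.689 ms per bit = 0.18569 s/bit; the reciprocal is 5.385 bits/s.

5.39 bits/s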